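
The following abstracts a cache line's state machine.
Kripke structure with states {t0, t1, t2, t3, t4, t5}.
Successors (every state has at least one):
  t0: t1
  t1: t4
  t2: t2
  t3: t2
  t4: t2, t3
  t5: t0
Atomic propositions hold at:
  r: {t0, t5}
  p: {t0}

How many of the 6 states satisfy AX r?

1

Sat(AX r) = {s : every successor in {t0, t5}} = {t5}
|Sat(AX r)| = |{t5}| = 1.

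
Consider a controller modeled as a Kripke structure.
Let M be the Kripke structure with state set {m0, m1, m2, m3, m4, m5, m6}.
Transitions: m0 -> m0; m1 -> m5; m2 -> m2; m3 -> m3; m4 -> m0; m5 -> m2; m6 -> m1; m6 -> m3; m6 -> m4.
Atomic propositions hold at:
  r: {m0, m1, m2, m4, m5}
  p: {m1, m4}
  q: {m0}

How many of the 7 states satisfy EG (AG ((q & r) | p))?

Sat(q & r) = {m0}
Sat((q & r) | p) = {m0, m1, m4}
AG ((q & r) | p): greatest fixpoint, start Z0 = {m0, m1, m4}, keep only states in Sat with every successor in Z. Z1 = {m0, m4}; fixed.
Sat(AG ((q & r) | p)) = {m0, m4}
EG (AG ((q & r) | p)): greatest fixpoint, start Z0 = {m0, m4}, keep only states in Sat with some successor in Z. Already a fixed point.
Sat(EG (AG ((q & r) | p))) = {m0, m4}
|Sat(EG (AG ((q & r) | p)))| = |{m0, m4}| = 2.

2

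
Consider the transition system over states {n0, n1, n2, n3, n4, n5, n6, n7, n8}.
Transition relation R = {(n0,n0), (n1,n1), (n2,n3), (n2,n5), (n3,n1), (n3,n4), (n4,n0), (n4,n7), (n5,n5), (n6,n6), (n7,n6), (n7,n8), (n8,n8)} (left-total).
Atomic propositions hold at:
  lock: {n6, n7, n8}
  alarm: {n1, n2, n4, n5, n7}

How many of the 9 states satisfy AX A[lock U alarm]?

A[lock U alarm]: least fixpoint, start Z0 = Sat(alarm) = {n1, n2, n4, n5, n7}, add states in Sat(lock) with every successor in Z. Already a fixed point.
Sat(A[lock U alarm]) = {n1, n2, n4, n5, n7}
Sat(AX A[lock U alarm]) = {s : every successor in {n1, n2, n4, n5, n7}} = {n1, n3, n5}
|Sat(AX A[lock U alarm])| = |{n1, n3, n5}| = 3.

3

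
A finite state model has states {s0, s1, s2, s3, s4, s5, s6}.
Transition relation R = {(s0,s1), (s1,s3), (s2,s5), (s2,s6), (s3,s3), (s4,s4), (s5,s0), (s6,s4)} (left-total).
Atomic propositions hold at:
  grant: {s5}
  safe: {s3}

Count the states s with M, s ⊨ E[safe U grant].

1

E[safe U grant]: least fixpoint, start Z0 = Sat(grant) = {s5}, add states in Sat(safe) with some successor in Z. Already a fixed point.
Sat(E[safe U grant]) = {s5}
|Sat(E[safe U grant])| = |{s5}| = 1.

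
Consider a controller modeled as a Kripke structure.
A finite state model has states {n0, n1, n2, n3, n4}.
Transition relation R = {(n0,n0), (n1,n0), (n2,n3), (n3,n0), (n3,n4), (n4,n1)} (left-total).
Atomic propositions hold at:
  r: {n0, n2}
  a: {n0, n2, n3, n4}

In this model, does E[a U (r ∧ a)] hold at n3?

Yes

Sat(r ∧ a) = {n0, n2}
E[a U (r ∧ a)]: least fixpoint, start Z0 = Sat((r ∧ a)) = {n0, n2}, add states in Sat(a) with some successor in Z. Z1 = {n0, n2, n3}; fixed.
Sat(E[a U (r ∧ a)]) = {n0, n2, n3}
n3 ∈ Sat(E[a U (r ∧ a)]) = {n0, n2, n3}, so the formula holds at n3.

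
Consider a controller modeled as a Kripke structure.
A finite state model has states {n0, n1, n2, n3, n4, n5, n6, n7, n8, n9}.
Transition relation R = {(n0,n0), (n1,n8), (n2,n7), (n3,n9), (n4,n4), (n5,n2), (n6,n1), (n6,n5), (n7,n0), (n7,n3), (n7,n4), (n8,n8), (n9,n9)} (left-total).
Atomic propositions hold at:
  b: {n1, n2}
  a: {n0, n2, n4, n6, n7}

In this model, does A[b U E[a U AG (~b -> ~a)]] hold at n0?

Sat(~b) = {n0, n3, n4, n5, n6, n7, n8, n9}
Sat(~a) = {n1, n3, n5, n8, n9}
Sat(~b -> ~a) = {n1, n2, n3, n5, n8, n9}
AG (~b -> ~a): greatest fixpoint, start Z0 = {n1, n2, n3, n5, n8, n9}, keep only states in Sat with every successor in Z. Z1 = {n1, n3, n5, n8, n9}; Z2 = {n1, n3, n8, n9}; fixed.
Sat(AG (~b -> ~a)) = {n1, n3, n8, n9}
E[a U AG (~b -> ~a)]: least fixpoint, start Z0 = Sat(AG (~b -> ~a)) = {n1, n3, n8, n9}, add states in Sat(a) with some successor in Z. Z1 = {n1, n3, n6, n7, n8, n9}; Z2 = {n1, n2, n3, n6, n7, n8, n9}; fixed.
Sat(E[a U AG (~b -> ~a)]) = {n1, n2, n3, n6, n7, n8, n9}
A[b U E[a U AG (~b -> ~a)]]: least fixpoint, start Z0 = Sat(E[a U AG (~b -> ~a)]) = {n1, n2, n3, n6, n7, n8, n9}, add states in Sat(b) with every successor in Z. Already a fixed point.
Sat(A[b U E[a U AG (~b -> ~a)]]) = {n1, n2, n3, n6, n7, n8, n9}
n0 ∉ Sat(A[b U E[a U AG (~b -> ~a)]]) = {n1, n2, n3, n6, n7, n8, n9}, so the formula does not hold at n0.

No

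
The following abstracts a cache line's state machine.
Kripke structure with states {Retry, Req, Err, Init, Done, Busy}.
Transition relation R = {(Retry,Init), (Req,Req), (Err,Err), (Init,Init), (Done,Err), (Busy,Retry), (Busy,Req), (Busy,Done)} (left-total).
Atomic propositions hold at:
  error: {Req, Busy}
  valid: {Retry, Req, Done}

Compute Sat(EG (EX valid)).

{Req, Busy}

Sat(EX valid) = {s : some successor in {Retry, Req, Done}} = {Req, Busy}
EG (EX valid): greatest fixpoint, start Z0 = {Req, Busy}, keep only states in Sat with some successor in Z. Already a fixed point.
Sat(EG (EX valid)) = {Req, Busy}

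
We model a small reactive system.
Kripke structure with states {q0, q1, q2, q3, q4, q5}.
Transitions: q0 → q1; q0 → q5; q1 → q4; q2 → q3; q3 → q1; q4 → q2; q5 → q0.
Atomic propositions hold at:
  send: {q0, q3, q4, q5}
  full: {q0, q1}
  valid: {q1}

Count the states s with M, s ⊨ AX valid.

1

Sat(AX valid) = {s : every successor in {q1}} = {q3}
|Sat(AX valid)| = |{q3}| = 1.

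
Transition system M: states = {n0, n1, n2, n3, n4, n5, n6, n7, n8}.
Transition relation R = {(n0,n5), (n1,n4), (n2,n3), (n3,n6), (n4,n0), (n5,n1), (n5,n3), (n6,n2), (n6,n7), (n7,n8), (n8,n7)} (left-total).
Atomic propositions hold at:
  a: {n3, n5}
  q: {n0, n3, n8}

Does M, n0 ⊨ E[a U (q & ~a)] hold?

Yes

Sat(~a) = {n0, n1, n2, n4, n6, n7, n8}
Sat(q & ~a) = {n0, n8}
E[a U (q & ~a)]: least fixpoint, start Z0 = Sat((q & ~a)) = {n0, n8}, add states in Sat(a) with some successor in Z. Already a fixed point.
Sat(E[a U (q & ~a)]) = {n0, n8}
n0 ∈ Sat(E[a U (q & ~a)]) = {n0, n8}, so the formula holds at n0.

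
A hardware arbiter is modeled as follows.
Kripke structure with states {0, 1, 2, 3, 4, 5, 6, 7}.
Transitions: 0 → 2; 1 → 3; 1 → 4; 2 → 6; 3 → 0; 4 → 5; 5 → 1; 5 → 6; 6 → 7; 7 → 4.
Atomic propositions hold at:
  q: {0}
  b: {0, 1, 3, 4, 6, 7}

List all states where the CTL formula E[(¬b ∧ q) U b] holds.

Sat(¬b) = {2, 5}
Sat(¬b ∧ q) = ∅
E[(¬b ∧ q) U b]: least fixpoint, start Z0 = Sat(b) = {0, 1, 3, 4, 6, 7}, add states in Sat(¬b ∧ q) with some successor in Z. Already a fixed point.
Sat(E[(¬b ∧ q) U b]) = {0, 1, 3, 4, 6, 7}

{0, 1, 3, 4, 6, 7}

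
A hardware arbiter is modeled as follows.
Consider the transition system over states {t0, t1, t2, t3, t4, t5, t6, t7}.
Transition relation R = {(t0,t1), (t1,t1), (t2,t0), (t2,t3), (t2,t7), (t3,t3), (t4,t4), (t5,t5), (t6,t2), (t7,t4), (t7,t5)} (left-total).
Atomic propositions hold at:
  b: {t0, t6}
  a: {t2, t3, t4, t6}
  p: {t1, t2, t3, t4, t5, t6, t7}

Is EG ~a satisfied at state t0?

Sat(~a) = {t0, t1, t5, t7}
EG ~a: greatest fixpoint, start Z0 = {t0, t1, t5, t7}, keep only states in Sat with some successor in Z. Already a fixed point.
Sat(EG ~a) = {t0, t1, t5, t7}
t0 ∈ Sat(EG ~a) = {t0, t1, t5, t7}, so the formula holds at t0.

Yes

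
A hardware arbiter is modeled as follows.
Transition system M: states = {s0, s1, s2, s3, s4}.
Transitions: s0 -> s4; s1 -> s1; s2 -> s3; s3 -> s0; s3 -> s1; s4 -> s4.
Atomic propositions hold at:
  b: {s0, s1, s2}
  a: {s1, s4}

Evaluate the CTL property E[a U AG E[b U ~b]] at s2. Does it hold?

Sat(~b) = {s3, s4}
E[b U ~b]: least fixpoint, start Z0 = Sat(~b) = {s3, s4}, add states in Sat(b) with some successor in Z. Z1 = {s0, s2, s3, s4}; fixed.
Sat(E[b U ~b]) = {s0, s2, s3, s4}
AG E[b U ~b]: greatest fixpoint, start Z0 = {s0, s2, s3, s4}, keep only states in Sat with every successor in Z. Z1 = {s0, s2, s4}; Z2 = {s0, s4}; fixed.
Sat(AG E[b U ~b]) = {s0, s4}
E[a U AG E[b U ~b]]: least fixpoint, start Z0 = Sat(AG E[b U ~b]) = {s0, s4}, add states in Sat(a) with some successor in Z. Already a fixed point.
Sat(E[a U AG E[b U ~b]]) = {s0, s4}
s2 ∉ Sat(E[a U AG E[b U ~b]]) = {s0, s4}, so the formula does not hold at s2.

No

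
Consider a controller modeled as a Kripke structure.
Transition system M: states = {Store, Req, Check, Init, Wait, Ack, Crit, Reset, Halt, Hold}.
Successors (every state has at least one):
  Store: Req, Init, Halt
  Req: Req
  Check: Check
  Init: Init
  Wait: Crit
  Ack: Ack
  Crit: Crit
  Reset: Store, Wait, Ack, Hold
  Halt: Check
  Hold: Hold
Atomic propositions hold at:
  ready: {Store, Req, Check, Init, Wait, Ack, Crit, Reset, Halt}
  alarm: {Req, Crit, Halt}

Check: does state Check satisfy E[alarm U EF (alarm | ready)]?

Sat(alarm | ready) = {Store, Req, Check, Init, Wait, Ack, Crit, Reset, Halt}
EF (alarm | ready): least fixpoint, start Z0 = {Store, Req, Check, Init, Wait, Ack, Crit, Reset, Halt}, add states with some successor in Z. Already a fixed point.
Sat(EF (alarm | ready)) = {Store, Req, Check, Init, Wait, Ack, Crit, Reset, Halt}
E[alarm U EF (alarm | ready)]: least fixpoint, start Z0 = Sat(EF (alarm | ready)) = {Store, Req, Check, Init, Wait, Ack, Crit, Reset, Halt}, add states in Sat(alarm) with some successor in Z. Already a fixed point.
Sat(E[alarm U EF (alarm | ready)]) = {Store, Req, Check, Init, Wait, Ack, Crit, Reset, Halt}
Check ∈ Sat(E[alarm U EF (alarm | ready)]) = {Store, Req, Check, Init, Wait, Ack, Crit, Reset, Halt}, so the formula holds at Check.

Yes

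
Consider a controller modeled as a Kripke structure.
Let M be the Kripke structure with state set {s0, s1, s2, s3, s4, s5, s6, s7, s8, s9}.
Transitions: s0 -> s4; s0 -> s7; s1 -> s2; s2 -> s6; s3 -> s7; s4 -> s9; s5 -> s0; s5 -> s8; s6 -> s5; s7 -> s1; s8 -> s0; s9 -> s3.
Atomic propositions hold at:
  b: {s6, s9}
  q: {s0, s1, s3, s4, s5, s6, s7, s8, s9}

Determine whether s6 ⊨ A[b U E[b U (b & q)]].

Sat(b & q) = {s6, s9}
E[b U (b & q)]: least fixpoint, start Z0 = Sat((b & q)) = {s6, s9}, add states in Sat(b) with some successor in Z. Already a fixed point.
Sat(E[b U (b & q)]) = {s6, s9}
A[b U E[b U (b & q)]]: least fixpoint, start Z0 = Sat(E[b U (b & q)]) = {s6, s9}, add states in Sat(b) with every successor in Z. Already a fixed point.
Sat(A[b U E[b U (b & q)]]) = {s6, s9}
s6 ∈ Sat(A[b U E[b U (b & q)]]) = {s6, s9}, so the formula holds at s6.

Yes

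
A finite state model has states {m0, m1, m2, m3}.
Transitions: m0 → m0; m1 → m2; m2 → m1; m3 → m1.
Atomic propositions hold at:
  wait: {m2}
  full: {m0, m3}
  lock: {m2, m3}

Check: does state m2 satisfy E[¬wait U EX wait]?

No

Sat(¬wait) = {m0, m1, m3}
Sat(EX wait) = {s : some successor in {m2}} = {m1}
E[¬wait U EX wait]: least fixpoint, start Z0 = Sat(EX wait) = {m1}, add states in Sat(¬wait) with some successor in Z. Z1 = {m1, m3}; fixed.
Sat(E[¬wait U EX wait]) = {m1, m3}
m2 ∉ Sat(E[¬wait U EX wait]) = {m1, m3}, so the formula does not hold at m2.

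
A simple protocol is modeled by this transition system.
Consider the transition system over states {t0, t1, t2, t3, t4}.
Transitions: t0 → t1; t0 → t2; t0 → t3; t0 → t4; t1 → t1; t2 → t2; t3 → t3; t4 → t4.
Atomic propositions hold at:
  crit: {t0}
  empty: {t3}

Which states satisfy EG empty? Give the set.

EG empty: greatest fixpoint, start Z0 = {t3}, keep only states in Sat with some successor in Z. Already a fixed point.
Sat(EG empty) = {t3}

{t3}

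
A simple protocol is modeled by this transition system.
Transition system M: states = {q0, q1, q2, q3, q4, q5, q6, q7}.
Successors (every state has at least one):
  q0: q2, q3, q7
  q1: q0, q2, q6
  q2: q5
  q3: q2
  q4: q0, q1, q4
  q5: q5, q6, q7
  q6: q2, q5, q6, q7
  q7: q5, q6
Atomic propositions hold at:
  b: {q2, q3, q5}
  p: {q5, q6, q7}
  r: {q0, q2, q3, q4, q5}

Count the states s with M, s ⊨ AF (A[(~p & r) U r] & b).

Sat(~p) = {q0, q1, q2, q3, q4}
Sat(~p & r) = {q0, q2, q3, q4}
A[(~p & r) U r]: least fixpoint, start Z0 = Sat(r) = {q0, q2, q3, q4, q5}, add states in Sat(~p & r) with every successor in Z. Already a fixed point.
Sat(A[(~p & r) U r]) = {q0, q2, q3, q4, q5}
Sat(A[(~p & r) U r] & b) = {q2, q3, q5}
AF (A[(~p & r) U r] & b): least fixpoint, start Z0 = {q2, q3, q5}, add states with every successor in Z. Already a fixed point.
Sat(AF (A[(~p & r) U r] & b)) = {q2, q3, q5}
|Sat(AF (A[(~p & r) U r] & b))| = |{q2, q3, q5}| = 3.

3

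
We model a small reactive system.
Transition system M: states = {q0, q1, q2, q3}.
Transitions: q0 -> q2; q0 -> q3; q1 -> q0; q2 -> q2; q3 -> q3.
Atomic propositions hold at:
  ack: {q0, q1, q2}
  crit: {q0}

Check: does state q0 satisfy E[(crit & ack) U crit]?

Yes

Sat(crit & ack) = {q0}
E[(crit & ack) U crit]: least fixpoint, start Z0 = Sat(crit) = {q0}, add states in Sat(crit & ack) with some successor in Z. Already a fixed point.
Sat(E[(crit & ack) U crit]) = {q0}
q0 ∈ Sat(E[(crit & ack) U crit]) = {q0}, so the formula holds at q0.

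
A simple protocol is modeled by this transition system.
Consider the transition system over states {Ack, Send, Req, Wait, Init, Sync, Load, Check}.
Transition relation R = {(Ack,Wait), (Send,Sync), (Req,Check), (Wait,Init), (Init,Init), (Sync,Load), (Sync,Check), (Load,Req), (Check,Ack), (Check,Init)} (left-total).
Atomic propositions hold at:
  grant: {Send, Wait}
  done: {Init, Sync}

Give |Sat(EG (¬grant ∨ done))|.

Sat(¬grant) = {Ack, Req, Init, Sync, Load, Check}
Sat(¬grant ∨ done) = {Ack, Req, Init, Sync, Load, Check}
EG (¬grant ∨ done): greatest fixpoint, start Z0 = {Ack, Req, Init, Sync, Load, Check}, keep only states in Sat with some successor in Z. Z1 = {Req, Init, Sync, Load, Check}; fixed.
Sat(EG (¬grant ∨ done)) = {Req, Init, Sync, Load, Check}
|Sat(EG (¬grant ∨ done))| = |{Req, Init, Sync, Load, Check}| = 5.

5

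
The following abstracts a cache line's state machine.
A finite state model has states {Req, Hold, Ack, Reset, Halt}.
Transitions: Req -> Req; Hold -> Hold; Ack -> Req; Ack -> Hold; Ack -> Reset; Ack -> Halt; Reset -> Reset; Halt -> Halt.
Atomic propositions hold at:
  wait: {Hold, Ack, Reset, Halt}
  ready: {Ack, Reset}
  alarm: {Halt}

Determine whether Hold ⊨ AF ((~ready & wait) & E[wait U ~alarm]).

Sat(~ready) = {Req, Hold, Halt}
Sat(~ready & wait) = {Hold, Halt}
Sat(~alarm) = {Req, Hold, Ack, Reset}
E[wait U ~alarm]: least fixpoint, start Z0 = Sat(~alarm) = {Req, Hold, Ack, Reset}, add states in Sat(wait) with some successor in Z. Already a fixed point.
Sat(E[wait U ~alarm]) = {Req, Hold, Ack, Reset}
Sat((~ready & wait) & E[wait U ~alarm]) = {Hold}
AF ((~ready & wait) & E[wait U ~alarm]): least fixpoint, start Z0 = {Hold}, add states with every successor in Z. Already a fixed point.
Sat(AF ((~ready & wait) & E[wait U ~alarm])) = {Hold}
Hold ∈ Sat(AF ((~ready & wait) & E[wait U ~alarm])) = {Hold}, so the formula holds at Hold.

Yes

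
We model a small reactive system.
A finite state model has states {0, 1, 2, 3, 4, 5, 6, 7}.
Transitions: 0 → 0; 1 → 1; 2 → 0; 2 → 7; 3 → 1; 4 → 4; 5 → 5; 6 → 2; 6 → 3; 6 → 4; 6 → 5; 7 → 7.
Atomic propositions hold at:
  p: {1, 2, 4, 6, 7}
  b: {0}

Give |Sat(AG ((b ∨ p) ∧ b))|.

Sat(b ∨ p) = {0, 1, 2, 4, 6, 7}
Sat((b ∨ p) ∧ b) = {0}
AG ((b ∨ p) ∧ b): greatest fixpoint, start Z0 = {0}, keep only states in Sat with every successor in Z. Already a fixed point.
Sat(AG ((b ∨ p) ∧ b)) = {0}
|Sat(AG ((b ∨ p) ∧ b))| = |{0}| = 1.

1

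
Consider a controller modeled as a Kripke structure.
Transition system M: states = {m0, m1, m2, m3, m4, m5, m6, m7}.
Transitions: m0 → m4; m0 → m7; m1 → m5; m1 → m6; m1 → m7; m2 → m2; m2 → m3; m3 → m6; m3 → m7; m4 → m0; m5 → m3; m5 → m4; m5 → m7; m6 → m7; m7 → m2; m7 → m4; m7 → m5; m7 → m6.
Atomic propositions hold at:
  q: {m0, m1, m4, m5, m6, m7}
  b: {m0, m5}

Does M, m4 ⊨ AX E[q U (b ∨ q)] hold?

Yes

Sat(b ∨ q) = {m0, m1, m4, m5, m6, m7}
E[q U (b ∨ q)]: least fixpoint, start Z0 = Sat((b ∨ q)) = {m0, m1, m4, m5, m6, m7}, add states in Sat(q) with some successor in Z. Already a fixed point.
Sat(E[q U (b ∨ q)]) = {m0, m1, m4, m5, m6, m7}
Sat(AX E[q U (b ∨ q)]) = {s : every successor in {m0, m1, m4, m5, m6, m7}} = {m0, m1, m3, m4, m6}
m4 ∈ Sat(AX E[q U (b ∨ q)]) = {m0, m1, m3, m4, m6}, so the formula holds at m4.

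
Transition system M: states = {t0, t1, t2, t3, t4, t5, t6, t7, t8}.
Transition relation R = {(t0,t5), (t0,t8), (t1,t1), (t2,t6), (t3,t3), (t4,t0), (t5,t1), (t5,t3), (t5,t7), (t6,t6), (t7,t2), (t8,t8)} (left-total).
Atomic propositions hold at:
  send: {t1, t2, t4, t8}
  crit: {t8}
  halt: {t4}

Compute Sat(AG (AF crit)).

{t8}

AF crit: least fixpoint, start Z0 = {t8}, add states with every successor in Z. Already a fixed point.
Sat(AF crit) = {t8}
AG (AF crit): greatest fixpoint, start Z0 = {t8}, keep only states in Sat with every successor in Z. Already a fixed point.
Sat(AG (AF crit)) = {t8}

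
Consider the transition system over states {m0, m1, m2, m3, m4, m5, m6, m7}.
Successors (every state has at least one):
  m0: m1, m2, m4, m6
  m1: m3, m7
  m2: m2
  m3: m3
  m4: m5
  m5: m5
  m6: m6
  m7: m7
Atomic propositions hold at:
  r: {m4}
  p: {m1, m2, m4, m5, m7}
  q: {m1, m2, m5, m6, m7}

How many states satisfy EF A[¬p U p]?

6

Sat(¬p) = {m0, m3, m6}
A[¬p U p]: least fixpoint, start Z0 = Sat(p) = {m1, m2, m4, m5, m7}, add states in Sat(¬p) with every successor in Z. Already a fixed point.
Sat(A[¬p U p]) = {m1, m2, m4, m5, m7}
EF A[¬p U p]: least fixpoint, start Z0 = {m1, m2, m4, m5, m7}, add states with some successor in Z. Z1 = {m0, m1, m2, m4, m5, m7}; fixed.
Sat(EF A[¬p U p]) = {m0, m1, m2, m4, m5, m7}
|Sat(EF A[¬p U p])| = |{m0, m1, m2, m4, m5, m7}| = 6.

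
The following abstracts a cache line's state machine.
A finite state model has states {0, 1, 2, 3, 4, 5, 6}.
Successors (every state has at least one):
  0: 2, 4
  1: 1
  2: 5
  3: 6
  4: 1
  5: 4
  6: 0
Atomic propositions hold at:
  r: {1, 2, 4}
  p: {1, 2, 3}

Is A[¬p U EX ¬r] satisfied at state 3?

Sat(¬p) = {0, 4, 5, 6}
Sat(¬r) = {0, 3, 5, 6}
Sat(EX ¬r) = {s : some successor in {0, 3, 5, 6}} = {2, 3, 6}
A[¬p U EX ¬r]: least fixpoint, start Z0 = Sat(EX ¬r) = {2, 3, 6}, add states in Sat(¬p) with every successor in Z. Already a fixed point.
Sat(A[¬p U EX ¬r]) = {2, 3, 6}
3 ∈ Sat(A[¬p U EX ¬r]) = {2, 3, 6}, so the formula holds at 3.

Yes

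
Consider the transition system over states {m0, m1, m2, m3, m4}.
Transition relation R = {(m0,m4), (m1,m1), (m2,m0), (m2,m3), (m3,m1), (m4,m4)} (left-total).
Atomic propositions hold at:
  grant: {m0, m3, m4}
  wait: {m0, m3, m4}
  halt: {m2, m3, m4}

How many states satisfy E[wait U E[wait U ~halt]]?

Sat(~halt) = {m0, m1}
E[wait U ~halt]: least fixpoint, start Z0 = Sat(~halt) = {m0, m1}, add states in Sat(wait) with some successor in Z. Z1 = {m0, m1, m3}; fixed.
Sat(E[wait U ~halt]) = {m0, m1, m3}
E[wait U E[wait U ~halt]]: least fixpoint, start Z0 = Sat(E[wait U ~halt]) = {m0, m1, m3}, add states in Sat(wait) with some successor in Z. Already a fixed point.
Sat(E[wait U E[wait U ~halt]]) = {m0, m1, m3}
|Sat(E[wait U E[wait U ~halt]])| = |{m0, m1, m3}| = 3.

3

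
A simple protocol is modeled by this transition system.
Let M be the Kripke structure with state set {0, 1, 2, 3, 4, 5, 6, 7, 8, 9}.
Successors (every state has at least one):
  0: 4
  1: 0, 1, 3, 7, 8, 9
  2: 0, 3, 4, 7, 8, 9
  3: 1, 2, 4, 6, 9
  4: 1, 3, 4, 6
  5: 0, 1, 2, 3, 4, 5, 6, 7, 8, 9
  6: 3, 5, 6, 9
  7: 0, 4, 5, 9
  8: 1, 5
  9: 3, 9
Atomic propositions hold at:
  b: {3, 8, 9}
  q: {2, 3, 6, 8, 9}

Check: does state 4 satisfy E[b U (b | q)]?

Sat(b | q) = {2, 3, 6, 8, 9}
E[b U (b | q)]: least fixpoint, start Z0 = Sat((b | q)) = {2, 3, 6, 8, 9}, add states in Sat(b) with some successor in Z. Already a fixed point.
Sat(E[b U (b | q)]) = {2, 3, 6, 8, 9}
4 ∉ Sat(E[b U (b | q)]) = {2, 3, 6, 8, 9}, so the formula does not hold at 4.

No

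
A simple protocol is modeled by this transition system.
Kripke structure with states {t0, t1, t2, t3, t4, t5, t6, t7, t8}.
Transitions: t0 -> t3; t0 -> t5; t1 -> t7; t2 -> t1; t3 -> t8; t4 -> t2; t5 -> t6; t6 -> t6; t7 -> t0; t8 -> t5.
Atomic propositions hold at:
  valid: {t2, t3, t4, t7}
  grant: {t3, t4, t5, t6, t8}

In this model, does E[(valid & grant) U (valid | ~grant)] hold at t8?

No

Sat(valid & grant) = {t3, t4}
Sat(~grant) = {t0, t1, t2, t7}
Sat(valid | ~grant) = {t0, t1, t2, t3, t4, t7}
E[(valid & grant) U (valid | ~grant)]: least fixpoint, start Z0 = Sat((valid | ~grant)) = {t0, t1, t2, t3, t4, t7}, add states in Sat(valid & grant) with some successor in Z. Already a fixed point.
Sat(E[(valid & grant) U (valid | ~grant)]) = {t0, t1, t2, t3, t4, t7}
t8 ∉ Sat(E[(valid & grant) U (valid | ~grant)]) = {t0, t1, t2, t3, t4, t7}, so the formula does not hold at t8.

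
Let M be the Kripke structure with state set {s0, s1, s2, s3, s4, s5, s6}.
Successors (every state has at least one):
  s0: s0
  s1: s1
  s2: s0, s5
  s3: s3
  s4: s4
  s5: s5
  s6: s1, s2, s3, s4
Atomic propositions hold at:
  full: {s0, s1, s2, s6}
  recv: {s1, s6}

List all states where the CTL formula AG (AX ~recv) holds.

Sat(~recv) = {s0, s2, s3, s4, s5}
Sat(AX ~recv) = {s : every successor in {s0, s2, s3, s4, s5}} = {s0, s2, s3, s4, s5}
AG (AX ~recv): greatest fixpoint, start Z0 = {s0, s2, s3, s4, s5}, keep only states in Sat with every successor in Z. Already a fixed point.
Sat(AG (AX ~recv)) = {s0, s2, s3, s4, s5}

{s0, s2, s3, s4, s5}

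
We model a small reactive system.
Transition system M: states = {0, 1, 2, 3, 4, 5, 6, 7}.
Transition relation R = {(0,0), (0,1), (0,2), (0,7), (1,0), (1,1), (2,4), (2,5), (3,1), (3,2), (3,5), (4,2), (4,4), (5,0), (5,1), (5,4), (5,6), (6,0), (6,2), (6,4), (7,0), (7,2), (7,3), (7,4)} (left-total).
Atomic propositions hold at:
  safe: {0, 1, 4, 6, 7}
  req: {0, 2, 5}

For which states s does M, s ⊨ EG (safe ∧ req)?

Sat(safe ∧ req) = {0}
EG (safe ∧ req): greatest fixpoint, start Z0 = {0}, keep only states in Sat with some successor in Z. Already a fixed point.
Sat(EG (safe ∧ req)) = {0}

{0}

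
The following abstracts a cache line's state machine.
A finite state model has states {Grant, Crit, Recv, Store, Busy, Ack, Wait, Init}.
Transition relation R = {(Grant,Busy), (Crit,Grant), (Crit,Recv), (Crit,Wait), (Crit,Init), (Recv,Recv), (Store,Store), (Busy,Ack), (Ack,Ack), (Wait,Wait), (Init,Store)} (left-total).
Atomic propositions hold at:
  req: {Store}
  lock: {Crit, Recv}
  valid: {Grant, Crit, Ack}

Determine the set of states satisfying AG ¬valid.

{Recv, Store, Wait, Init}

Sat(¬valid) = {Recv, Store, Busy, Wait, Init}
AG ¬valid: greatest fixpoint, start Z0 = {Recv, Store, Busy, Wait, Init}, keep only states in Sat with every successor in Z. Z1 = {Recv, Store, Wait, Init}; fixed.
Sat(AG ¬valid) = {Recv, Store, Wait, Init}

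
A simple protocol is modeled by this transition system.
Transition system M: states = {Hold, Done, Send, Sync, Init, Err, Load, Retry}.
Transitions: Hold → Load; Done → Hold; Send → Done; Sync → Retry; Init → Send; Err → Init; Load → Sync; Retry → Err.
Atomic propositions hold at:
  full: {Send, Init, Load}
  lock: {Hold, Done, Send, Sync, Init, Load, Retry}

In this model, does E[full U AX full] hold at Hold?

Yes

Sat(AX full) = {s : every successor in {Send, Init, Load}} = {Hold, Init, Err}
E[full U AX full]: least fixpoint, start Z0 = Sat(AX full) = {Hold, Init, Err}, add states in Sat(full) with some successor in Z. Already a fixed point.
Sat(E[full U AX full]) = {Hold, Init, Err}
Hold ∈ Sat(E[full U AX full]) = {Hold, Init, Err}, so the formula holds at Hold.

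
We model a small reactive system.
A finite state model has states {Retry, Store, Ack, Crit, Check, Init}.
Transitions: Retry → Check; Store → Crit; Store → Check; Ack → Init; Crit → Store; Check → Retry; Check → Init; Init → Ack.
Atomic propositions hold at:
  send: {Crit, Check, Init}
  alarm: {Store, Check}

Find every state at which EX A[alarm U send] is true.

{Retry, Store, Ack, Crit, Check}

A[alarm U send]: least fixpoint, start Z0 = Sat(send) = {Crit, Check, Init}, add states in Sat(alarm) with every successor in Z. Z1 = {Store, Crit, Check, Init}; fixed.
Sat(A[alarm U send]) = {Store, Crit, Check, Init}
Sat(EX A[alarm U send]) = {s : some successor in {Store, Crit, Check, Init}} = {Retry, Store, Ack, Crit, Check}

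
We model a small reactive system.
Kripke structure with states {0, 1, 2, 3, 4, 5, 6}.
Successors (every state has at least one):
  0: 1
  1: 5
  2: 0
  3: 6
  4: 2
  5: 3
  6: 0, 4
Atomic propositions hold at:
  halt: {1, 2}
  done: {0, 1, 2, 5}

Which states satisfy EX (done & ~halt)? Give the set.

Sat(~halt) = {0, 3, 4, 5, 6}
Sat(done & ~halt) = {0, 5}
Sat(EX (done & ~halt)) = {s : some successor in {0, 5}} = {1, 2, 6}

{1, 2, 6}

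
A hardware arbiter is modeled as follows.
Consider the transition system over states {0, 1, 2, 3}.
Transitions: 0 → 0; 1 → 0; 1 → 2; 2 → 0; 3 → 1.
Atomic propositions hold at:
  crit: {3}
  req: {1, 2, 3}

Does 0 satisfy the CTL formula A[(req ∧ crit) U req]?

No

Sat(req ∧ crit) = {3}
A[(req ∧ crit) U req]: least fixpoint, start Z0 = Sat(req) = {1, 2, 3}, add states in Sat(req ∧ crit) with every successor in Z. Already a fixed point.
Sat(A[(req ∧ crit) U req]) = {1, 2, 3}
0 ∉ Sat(A[(req ∧ crit) U req]) = {1, 2, 3}, so the formula does not hold at 0.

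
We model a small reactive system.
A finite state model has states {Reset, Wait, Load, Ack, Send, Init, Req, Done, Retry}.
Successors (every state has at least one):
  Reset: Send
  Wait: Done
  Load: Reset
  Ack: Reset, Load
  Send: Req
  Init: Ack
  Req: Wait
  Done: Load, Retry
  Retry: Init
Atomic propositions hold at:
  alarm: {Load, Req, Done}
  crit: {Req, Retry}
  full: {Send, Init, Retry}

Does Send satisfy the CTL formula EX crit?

Yes

Sat(EX crit) = {s : some successor in {Req, Retry}} = {Send, Done}
Send ∈ Sat(EX crit) = {Send, Done}, so the formula holds at Send.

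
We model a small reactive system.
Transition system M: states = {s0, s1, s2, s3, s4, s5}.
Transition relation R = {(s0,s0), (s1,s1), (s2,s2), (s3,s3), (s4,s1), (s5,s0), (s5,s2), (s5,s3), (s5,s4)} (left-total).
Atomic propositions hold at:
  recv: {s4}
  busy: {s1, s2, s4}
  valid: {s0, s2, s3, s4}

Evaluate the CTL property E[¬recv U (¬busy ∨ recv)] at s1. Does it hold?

No

Sat(¬recv) = {s0, s1, s2, s3, s5}
Sat(¬busy) = {s0, s3, s5}
Sat(¬busy ∨ recv) = {s0, s3, s4, s5}
E[¬recv U (¬busy ∨ recv)]: least fixpoint, start Z0 = Sat((¬busy ∨ recv)) = {s0, s3, s4, s5}, add states in Sat(¬recv) with some successor in Z. Already a fixed point.
Sat(E[¬recv U (¬busy ∨ recv)]) = {s0, s3, s4, s5}
s1 ∉ Sat(E[¬recv U (¬busy ∨ recv)]) = {s0, s3, s4, s5}, so the formula does not hold at s1.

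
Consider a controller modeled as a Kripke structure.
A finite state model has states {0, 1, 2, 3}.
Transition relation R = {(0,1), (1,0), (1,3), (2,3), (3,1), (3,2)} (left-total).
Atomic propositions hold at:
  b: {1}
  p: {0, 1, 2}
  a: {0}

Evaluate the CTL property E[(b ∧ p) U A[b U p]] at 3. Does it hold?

No

Sat(b ∧ p) = {1}
A[b U p]: least fixpoint, start Z0 = Sat(p) = {0, 1, 2}, add states in Sat(b) with every successor in Z. Already a fixed point.
Sat(A[b U p]) = {0, 1, 2}
E[(b ∧ p) U A[b U p]]: least fixpoint, start Z0 = Sat(A[b U p]) = {0, 1, 2}, add states in Sat(b ∧ p) with some successor in Z. Already a fixed point.
Sat(E[(b ∧ p) U A[b U p]]) = {0, 1, 2}
3 ∉ Sat(E[(b ∧ p) U A[b U p]]) = {0, 1, 2}, so the formula does not hold at 3.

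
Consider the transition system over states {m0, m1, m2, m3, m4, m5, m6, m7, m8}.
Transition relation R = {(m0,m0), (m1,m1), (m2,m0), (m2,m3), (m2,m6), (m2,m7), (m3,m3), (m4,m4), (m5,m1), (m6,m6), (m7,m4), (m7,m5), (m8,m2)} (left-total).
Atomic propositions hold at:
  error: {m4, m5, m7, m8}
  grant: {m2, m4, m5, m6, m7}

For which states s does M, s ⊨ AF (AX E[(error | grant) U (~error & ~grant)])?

Sat(error | grant) = {m2, m4, m5, m6, m7, m8}
Sat(~error) = {m0, m1, m2, m3, m6}
Sat(~grant) = {m0, m1, m3, m8}
Sat(~error & ~grant) = {m0, m1, m3}
E[(error | grant) U (~error & ~grant)]: least fixpoint, start Z0 = Sat((~error & ~grant)) = {m0, m1, m3}, add states in Sat(error | grant) with some successor in Z. Z1 = {m0, m1, m2, m3, m5}; Z2 = {m0, m1, m2, m3, m5, m7, m8}; fixed.
Sat(E[(error | grant) U (~error & ~grant)]) = {m0, m1, m2, m3, m5, m7, m8}
Sat(AX E[(error | grant) U (~error & ~grant)]) = {s : every successor in {m0, m1, m2, m3, m5, m7, m8}} = {m0, m1, m3, m5, m8}
AF (AX E[(error | grant) U (~error & ~grant)]): least fixpoint, start Z0 = {m0, m1, m3, m5, m8}, add states with every successor in Z. Already a fixed point.
Sat(AF (AX E[(error | grant) U (~error & ~grant)])) = {m0, m1, m3, m5, m8}

{m0, m1, m3, m5, m8}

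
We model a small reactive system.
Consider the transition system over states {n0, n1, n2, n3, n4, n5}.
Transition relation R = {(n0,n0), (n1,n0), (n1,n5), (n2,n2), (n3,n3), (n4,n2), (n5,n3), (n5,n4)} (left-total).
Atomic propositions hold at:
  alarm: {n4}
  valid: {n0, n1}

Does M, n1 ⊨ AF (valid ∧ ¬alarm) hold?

Sat(¬alarm) = {n0, n1, n2, n3, n5}
Sat(valid ∧ ¬alarm) = {n0, n1}
AF (valid ∧ ¬alarm): least fixpoint, start Z0 = {n0, n1}, add states with every successor in Z. Already a fixed point.
Sat(AF (valid ∧ ¬alarm)) = {n0, n1}
n1 ∈ Sat(AF (valid ∧ ¬alarm)) = {n0, n1}, so the formula holds at n1.

Yes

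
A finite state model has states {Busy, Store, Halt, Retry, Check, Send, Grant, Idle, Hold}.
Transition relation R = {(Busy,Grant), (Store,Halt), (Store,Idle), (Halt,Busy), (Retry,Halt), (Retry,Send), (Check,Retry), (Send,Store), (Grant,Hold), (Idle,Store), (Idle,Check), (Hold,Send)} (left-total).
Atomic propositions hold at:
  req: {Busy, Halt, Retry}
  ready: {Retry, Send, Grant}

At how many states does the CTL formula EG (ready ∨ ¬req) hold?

7

Sat(¬req) = {Store, Check, Send, Grant, Idle, Hold}
Sat(ready ∨ ¬req) = {Store, Retry, Check, Send, Grant, Idle, Hold}
EG (ready ∨ ¬req): greatest fixpoint, start Z0 = {Store, Retry, Check, Send, Grant, Idle, Hold}, keep only states in Sat with some successor in Z. Already a fixed point.
Sat(EG (ready ∨ ¬req)) = {Store, Retry, Check, Send, Grant, Idle, Hold}
|Sat(EG (ready ∨ ¬req))| = |{Store, Retry, Check, Send, Grant, Idle, Hold}| = 7.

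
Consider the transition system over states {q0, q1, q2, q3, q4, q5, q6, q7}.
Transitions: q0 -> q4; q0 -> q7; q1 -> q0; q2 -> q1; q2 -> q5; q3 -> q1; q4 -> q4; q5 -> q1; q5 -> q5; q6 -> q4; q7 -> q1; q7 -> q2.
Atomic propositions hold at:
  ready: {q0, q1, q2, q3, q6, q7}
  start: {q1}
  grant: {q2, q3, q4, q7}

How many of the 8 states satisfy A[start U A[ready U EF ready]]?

EF ready: least fixpoint, start Z0 = {q0, q1, q2, q3, q6, q7}, add states with some successor in Z. Z1 = {q0, q1, q2, q3, q5, q6, q7}; fixed.
Sat(EF ready) = {q0, q1, q2, q3, q5, q6, q7}
A[ready U EF ready]: least fixpoint, start Z0 = Sat(EF ready) = {q0, q1, q2, q3, q5, q6, q7}, add states in Sat(ready) with every successor in Z. Already a fixed point.
Sat(A[ready U EF ready]) = {q0, q1, q2, q3, q5, q6, q7}
A[start U A[ready U EF ready]]: least fixpoint, start Z0 = Sat(A[ready U EF ready]) = {q0, q1, q2, q3, q5, q6, q7}, add states in Sat(start) with every successor in Z. Already a fixed point.
Sat(A[start U A[ready U EF ready]]) = {q0, q1, q2, q3, q5, q6, q7}
|Sat(A[start U A[ready U EF ready]])| = |{q0, q1, q2, q3, q5, q6, q7}| = 7.

7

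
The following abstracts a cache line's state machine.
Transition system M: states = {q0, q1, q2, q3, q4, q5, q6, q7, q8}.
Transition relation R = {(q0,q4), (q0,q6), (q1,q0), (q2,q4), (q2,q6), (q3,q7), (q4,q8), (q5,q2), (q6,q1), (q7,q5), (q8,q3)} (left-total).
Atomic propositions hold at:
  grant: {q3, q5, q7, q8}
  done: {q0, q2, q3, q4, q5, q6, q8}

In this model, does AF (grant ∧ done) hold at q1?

No

Sat(grant ∧ done) = {q3, q5, q8}
AF (grant ∧ done): least fixpoint, start Z0 = {q3, q5, q8}, add states with every successor in Z. Z1 = {q3, q4, q5, q7, q8}; fixed.
Sat(AF (grant ∧ done)) = {q3, q4, q5, q7, q8}
q1 ∉ Sat(AF (grant ∧ done)) = {q3, q4, q5, q7, q8}, so the formula does not hold at q1.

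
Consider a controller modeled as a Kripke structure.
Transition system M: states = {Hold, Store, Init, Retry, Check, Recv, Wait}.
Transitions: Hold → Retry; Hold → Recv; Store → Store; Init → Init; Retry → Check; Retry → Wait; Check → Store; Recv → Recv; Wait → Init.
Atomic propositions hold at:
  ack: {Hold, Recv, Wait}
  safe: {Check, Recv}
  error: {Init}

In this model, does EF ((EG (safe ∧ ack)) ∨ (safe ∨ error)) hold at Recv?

Yes

Sat(safe ∧ ack) = {Recv}
EG (safe ∧ ack): greatest fixpoint, start Z0 = {Recv}, keep only states in Sat with some successor in Z. Already a fixed point.
Sat(EG (safe ∧ ack)) = {Recv}
Sat(safe ∨ error) = {Init, Check, Recv}
Sat((EG (safe ∧ ack)) ∨ (safe ∨ error)) = {Init, Check, Recv}
EF ((EG (safe ∧ ack)) ∨ (safe ∨ error)): least fixpoint, start Z0 = {Init, Check, Recv}, add states with some successor in Z. Z1 = {Hold, Init, Retry, Check, Recv, Wait}; fixed.
Sat(EF ((EG (safe ∧ ack)) ∨ (safe ∨ error))) = {Hold, Init, Retry, Check, Recv, Wait}
Recv ∈ Sat(EF ((EG (safe ∧ ack)) ∨ (safe ∨ error))) = {Hold, Init, Retry, Check, Recv, Wait}, so the formula holds at Recv.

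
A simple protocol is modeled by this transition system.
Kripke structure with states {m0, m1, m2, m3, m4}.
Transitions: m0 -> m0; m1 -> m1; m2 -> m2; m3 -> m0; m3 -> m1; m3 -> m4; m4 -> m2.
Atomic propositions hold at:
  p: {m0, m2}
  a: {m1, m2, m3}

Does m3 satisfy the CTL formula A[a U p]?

No

A[a U p]: least fixpoint, start Z0 = Sat(p) = {m0, m2}, add states in Sat(a) with every successor in Z. Already a fixed point.
Sat(A[a U p]) = {m0, m2}
m3 ∉ Sat(A[a U p]) = {m0, m2}, so the formula does not hold at m3.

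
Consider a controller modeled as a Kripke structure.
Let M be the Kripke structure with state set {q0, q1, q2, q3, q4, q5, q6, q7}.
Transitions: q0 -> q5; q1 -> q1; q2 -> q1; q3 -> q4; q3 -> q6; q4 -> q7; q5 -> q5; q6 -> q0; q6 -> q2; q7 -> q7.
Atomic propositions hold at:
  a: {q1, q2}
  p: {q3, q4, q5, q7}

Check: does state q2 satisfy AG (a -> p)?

No

Sat(a -> p) = {q0, q3, q4, q5, q6, q7}
AG (a -> p): greatest fixpoint, start Z0 = {q0, q3, q4, q5, q6, q7}, keep only states in Sat with every successor in Z. Z1 = {q0, q3, q4, q5, q7}; Z2 = {q0, q4, q5, q7}; fixed.
Sat(AG (a -> p)) = {q0, q4, q5, q7}
q2 ∉ Sat(AG (a -> p)) = {q0, q4, q5, q7}, so the formula does not hold at q2.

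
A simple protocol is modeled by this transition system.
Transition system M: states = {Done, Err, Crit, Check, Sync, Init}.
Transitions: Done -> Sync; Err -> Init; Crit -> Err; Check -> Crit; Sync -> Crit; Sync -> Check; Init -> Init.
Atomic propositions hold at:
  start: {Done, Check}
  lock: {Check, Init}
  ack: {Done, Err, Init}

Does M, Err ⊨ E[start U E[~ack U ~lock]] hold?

Yes

Sat(~ack) = {Crit, Check, Sync}
Sat(~lock) = {Done, Err, Crit, Sync}
E[~ack U ~lock]: least fixpoint, start Z0 = Sat(~lock) = {Done, Err, Crit, Sync}, add states in Sat(~ack) with some successor in Z. Z1 = {Done, Err, Crit, Check, Sync}; fixed.
Sat(E[~ack U ~lock]) = {Done, Err, Crit, Check, Sync}
E[start U E[~ack U ~lock]]: least fixpoint, start Z0 = Sat(E[~ack U ~lock]) = {Done, Err, Crit, Check, Sync}, add states in Sat(start) with some successor in Z. Already a fixed point.
Sat(E[start U E[~ack U ~lock]]) = {Done, Err, Crit, Check, Sync}
Err ∈ Sat(E[start U E[~ack U ~lock]]) = {Done, Err, Crit, Check, Sync}, so the formula holds at Err.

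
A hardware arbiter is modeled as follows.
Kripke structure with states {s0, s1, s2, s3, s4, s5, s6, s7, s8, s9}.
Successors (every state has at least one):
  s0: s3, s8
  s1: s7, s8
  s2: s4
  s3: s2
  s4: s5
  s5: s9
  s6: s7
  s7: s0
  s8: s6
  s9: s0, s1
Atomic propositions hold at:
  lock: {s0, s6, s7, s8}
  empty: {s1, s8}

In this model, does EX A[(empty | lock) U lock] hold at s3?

Sat(empty | lock) = {s0, s1, s6, s7, s8}
A[(empty | lock) U lock]: least fixpoint, start Z0 = Sat(lock) = {s0, s6, s7, s8}, add states in Sat(empty | lock) with every successor in Z. Z1 = {s0, s1, s6, s7, s8}; fixed.
Sat(A[(empty | lock) U lock]) = {s0, s1, s6, s7, s8}
Sat(EX A[(empty | lock) U lock]) = {s : some successor in {s0, s1, s6, s7, s8}} = {s0, s1, s6, s7, s8, s9}
s3 ∉ Sat(EX A[(empty | lock) U lock]) = {s0, s1, s6, s7, s8, s9}, so the formula does not hold at s3.

No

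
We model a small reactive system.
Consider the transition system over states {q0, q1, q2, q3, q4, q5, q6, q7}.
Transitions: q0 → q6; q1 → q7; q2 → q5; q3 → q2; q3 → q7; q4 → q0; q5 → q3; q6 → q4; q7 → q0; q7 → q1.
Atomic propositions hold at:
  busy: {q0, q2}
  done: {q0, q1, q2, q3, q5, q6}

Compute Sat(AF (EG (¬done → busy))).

Sat(¬done) = {q4, q7}
Sat(¬done → busy) = {q0, q1, q2, q3, q5, q6}
EG (¬done → busy): greatest fixpoint, start Z0 = {q0, q1, q2, q3, q5, q6}, keep only states in Sat with some successor in Z. Z1 = {q0, q2, q3, q5}; Z2 = {q2, q3, q5}; fixed.
Sat(EG (¬done → busy)) = {q2, q3, q5}
AF (EG (¬done → busy)): least fixpoint, start Z0 = {q2, q3, q5}, add states with every successor in Z. Already a fixed point.
Sat(AF (EG (¬done → busy))) = {q2, q3, q5}

{q2, q3, q5}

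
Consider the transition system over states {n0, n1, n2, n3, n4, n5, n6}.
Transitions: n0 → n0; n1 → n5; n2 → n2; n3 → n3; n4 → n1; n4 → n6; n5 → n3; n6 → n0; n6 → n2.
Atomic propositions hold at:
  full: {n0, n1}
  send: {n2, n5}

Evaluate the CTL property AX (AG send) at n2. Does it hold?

Yes

AG send: greatest fixpoint, start Z0 = {n2, n5}, keep only states in Sat with every successor in Z. Z1 = {n2}; fixed.
Sat(AG send) = {n2}
Sat(AX (AG send)) = {s : every successor in {n2}} = {n2}
n2 ∈ Sat(AX (AG send)) = {n2}, so the formula holds at n2.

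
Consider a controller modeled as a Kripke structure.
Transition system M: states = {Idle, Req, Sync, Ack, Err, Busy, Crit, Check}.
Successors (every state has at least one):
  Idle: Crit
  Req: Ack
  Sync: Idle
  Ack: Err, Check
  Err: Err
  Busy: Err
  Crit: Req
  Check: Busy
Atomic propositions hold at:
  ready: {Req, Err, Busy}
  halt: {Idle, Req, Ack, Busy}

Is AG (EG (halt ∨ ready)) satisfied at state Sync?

Sat(halt ∨ ready) = {Idle, Req, Ack, Err, Busy}
EG (halt ∨ ready): greatest fixpoint, start Z0 = {Idle, Req, Ack, Err, Busy}, keep only states in Sat with some successor in Z. Z1 = {Req, Ack, Err, Busy}; fixed.
Sat(EG (halt ∨ ready)) = {Req, Ack, Err, Busy}
AG (EG (halt ∨ ready)): greatest fixpoint, start Z0 = {Req, Ack, Err, Busy}, keep only states in Sat with every successor in Z. Z1 = {Req, Err, Busy}; Z2 = {Err, Busy}; fixed.
Sat(AG (EG (halt ∨ ready))) = {Err, Busy}
Sync ∉ Sat(AG (EG (halt ∨ ready))) = {Err, Busy}, so the formula does not hold at Sync.

No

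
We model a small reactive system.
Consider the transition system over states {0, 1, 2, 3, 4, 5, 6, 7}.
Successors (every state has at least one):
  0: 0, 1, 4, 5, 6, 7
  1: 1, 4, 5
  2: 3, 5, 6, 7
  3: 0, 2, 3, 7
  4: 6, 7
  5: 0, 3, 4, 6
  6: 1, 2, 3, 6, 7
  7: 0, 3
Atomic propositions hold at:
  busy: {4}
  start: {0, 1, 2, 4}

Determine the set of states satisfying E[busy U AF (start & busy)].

Sat(start & busy) = {4}
AF (start & busy): least fixpoint, start Z0 = {4}, add states with every successor in Z. Already a fixed point.
Sat(AF (start & busy)) = {4}
E[busy U AF (start & busy)]: least fixpoint, start Z0 = Sat(AF (start & busy)) = {4}, add states in Sat(busy) with some successor in Z. Already a fixed point.
Sat(E[busy U AF (start & busy)]) = {4}

{4}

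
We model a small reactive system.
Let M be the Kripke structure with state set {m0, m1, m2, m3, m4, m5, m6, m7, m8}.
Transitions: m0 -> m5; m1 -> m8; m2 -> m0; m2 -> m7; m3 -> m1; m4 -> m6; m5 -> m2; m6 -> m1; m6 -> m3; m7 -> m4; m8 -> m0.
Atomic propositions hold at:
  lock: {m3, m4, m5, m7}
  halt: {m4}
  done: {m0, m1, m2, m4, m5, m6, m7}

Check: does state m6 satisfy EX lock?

Sat(EX lock) = {s : some successor in {m3, m4, m5, m7}} = {m0, m2, m6, m7}
m6 ∈ Sat(EX lock) = {m0, m2, m6, m7}, so the formula holds at m6.

Yes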